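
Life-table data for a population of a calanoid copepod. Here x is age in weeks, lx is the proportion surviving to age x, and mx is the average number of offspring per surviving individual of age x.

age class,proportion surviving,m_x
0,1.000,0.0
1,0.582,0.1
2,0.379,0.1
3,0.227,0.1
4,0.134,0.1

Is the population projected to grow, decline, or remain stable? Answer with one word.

R0 = Σ lx·mx = 0 + 0.0582 + 0.0379 + 0.0227 + 0.0134 = 0.1322
R0 < 1, so the population is declining.

declining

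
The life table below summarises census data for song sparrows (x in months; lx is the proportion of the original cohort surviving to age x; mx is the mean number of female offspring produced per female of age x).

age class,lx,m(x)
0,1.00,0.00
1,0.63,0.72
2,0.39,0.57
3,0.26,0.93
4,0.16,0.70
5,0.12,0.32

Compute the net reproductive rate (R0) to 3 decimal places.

1.068

lx·mx by age: 0, 0.4536, 0.2223, 0.2418, 0.112, 0.0384
R0 = Σ lx·mx = 1.0681 → 1.068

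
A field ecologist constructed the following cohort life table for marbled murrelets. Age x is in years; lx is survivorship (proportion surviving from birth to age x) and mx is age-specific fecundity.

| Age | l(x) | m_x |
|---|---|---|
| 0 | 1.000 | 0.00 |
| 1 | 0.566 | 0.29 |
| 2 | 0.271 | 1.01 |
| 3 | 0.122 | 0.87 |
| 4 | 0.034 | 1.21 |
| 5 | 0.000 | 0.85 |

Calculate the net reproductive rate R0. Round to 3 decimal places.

0.585

lx·mx by age: 0, 0.16414, 0.27371, 0.10614, 0.04114, 0
R0 = Σ lx·mx = 0.58513 → 0.585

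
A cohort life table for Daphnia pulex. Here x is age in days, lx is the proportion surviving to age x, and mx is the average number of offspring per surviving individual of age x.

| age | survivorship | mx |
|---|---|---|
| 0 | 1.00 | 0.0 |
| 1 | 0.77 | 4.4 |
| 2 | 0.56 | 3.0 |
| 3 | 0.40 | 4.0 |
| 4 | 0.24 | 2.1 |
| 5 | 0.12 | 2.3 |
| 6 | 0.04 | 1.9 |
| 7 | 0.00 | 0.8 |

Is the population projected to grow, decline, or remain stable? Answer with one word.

growing

R0 = Σ lx·mx = 0 + 3.388 + 1.68 + 1.6 + 0.504 + 0.276 + 0.076 + 0 = 7.524
R0 > 1, so the population is growing.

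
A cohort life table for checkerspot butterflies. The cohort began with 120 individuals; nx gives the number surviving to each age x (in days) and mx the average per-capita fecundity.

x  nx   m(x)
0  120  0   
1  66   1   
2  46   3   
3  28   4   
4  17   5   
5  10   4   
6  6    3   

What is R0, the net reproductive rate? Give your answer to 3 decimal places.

lx = nx/n0 = nx/120: 1, 0.55, 0.38333…, 0.23333…, 0.14167…, 0.08333…, 0.05
lx·mx by age: 0, 0.55, 1.15…, 0.933333…, 0.708333…, 0.333333…, 0.15
R0 = Σ lx·mx = 3.825… → 3.825

3.825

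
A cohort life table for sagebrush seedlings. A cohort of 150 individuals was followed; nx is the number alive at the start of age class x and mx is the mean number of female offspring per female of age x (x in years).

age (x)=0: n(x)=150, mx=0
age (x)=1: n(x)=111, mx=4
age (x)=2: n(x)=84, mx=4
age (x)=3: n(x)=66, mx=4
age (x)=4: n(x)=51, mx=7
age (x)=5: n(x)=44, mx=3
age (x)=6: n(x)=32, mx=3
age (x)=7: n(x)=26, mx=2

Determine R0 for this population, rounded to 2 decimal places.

lx = nx/n0 = nx/150: 1, 0.74, 0.56, 0.44, 0.34, 0.29333…, 0.21333…, 0.17333…
lx·mx by age: 0, 2.96, 2.24, 1.76, 2.38, 0.88…, 0.64…, 0.346667…
R0 = Σ lx·mx = 11.206667… → 11.21

11.21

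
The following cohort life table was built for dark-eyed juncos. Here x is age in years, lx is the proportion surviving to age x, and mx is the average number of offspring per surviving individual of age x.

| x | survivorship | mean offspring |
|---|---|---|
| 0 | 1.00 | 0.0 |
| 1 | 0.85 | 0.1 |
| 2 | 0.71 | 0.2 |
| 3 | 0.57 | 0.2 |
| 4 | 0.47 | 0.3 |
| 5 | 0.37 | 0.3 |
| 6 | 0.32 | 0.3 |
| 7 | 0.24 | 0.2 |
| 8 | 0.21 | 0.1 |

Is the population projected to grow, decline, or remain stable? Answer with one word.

declining

R0 = Σ lx·mx = 0 + 0.085 + 0.142 + 0.114 + 0.141 + 0.111 + 0.096 + 0.048 + 0.021 = 0.758
R0 < 1, so the population is declining.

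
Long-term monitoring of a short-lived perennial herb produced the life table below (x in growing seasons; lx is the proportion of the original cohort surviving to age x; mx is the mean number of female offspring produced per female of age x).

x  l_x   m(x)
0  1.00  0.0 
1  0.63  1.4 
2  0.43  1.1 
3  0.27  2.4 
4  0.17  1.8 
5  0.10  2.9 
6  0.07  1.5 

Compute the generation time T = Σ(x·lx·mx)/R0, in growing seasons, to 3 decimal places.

2.617

lx·mx: 0, 0.882, 0.473, 0.648, 0.306, 0.29, 0.105 → R0 = 2.704
x·lx·mx: 0, 0.882, 0.946, 1.944, 1.224, 1.45, 0.63 → Σ = 7.076
T = 7.076 / 2.704 = 2.616864… → 2.617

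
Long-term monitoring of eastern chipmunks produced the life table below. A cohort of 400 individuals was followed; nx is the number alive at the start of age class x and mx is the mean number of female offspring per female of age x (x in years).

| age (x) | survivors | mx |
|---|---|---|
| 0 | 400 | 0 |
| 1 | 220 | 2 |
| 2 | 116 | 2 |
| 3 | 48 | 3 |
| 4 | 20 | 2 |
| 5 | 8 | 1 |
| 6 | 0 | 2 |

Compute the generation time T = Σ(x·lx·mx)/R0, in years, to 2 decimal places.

1.78

lx = nx/n0 = nx/400: 1, 0.55, 0.29, 0.12, 0.05, 0.02, 0
lx·mx: 0, 1.1, 0.58, 0.36, 0.1, 0.02, 0 → R0 = 2.16
x·lx·mx: 0, 1.1, 1.16, 1.08, 0.4, 0.1, 0 → Σ = 3.84
T = 3.84 / 2.16 = 1.777778… → 1.78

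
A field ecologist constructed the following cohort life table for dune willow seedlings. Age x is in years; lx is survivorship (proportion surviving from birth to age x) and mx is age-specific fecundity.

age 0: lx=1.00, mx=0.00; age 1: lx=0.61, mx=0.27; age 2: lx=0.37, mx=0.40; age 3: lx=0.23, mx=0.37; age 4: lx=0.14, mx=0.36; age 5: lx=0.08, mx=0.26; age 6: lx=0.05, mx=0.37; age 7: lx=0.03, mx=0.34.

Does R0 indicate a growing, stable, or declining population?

R0 = Σ lx·mx = 0 + 0.1647 + 0.148 + 0.0851 + 0.0504 + 0.0208 + 0.0185 + 0.0102 = 0.4977
R0 < 1, so the population is declining.

declining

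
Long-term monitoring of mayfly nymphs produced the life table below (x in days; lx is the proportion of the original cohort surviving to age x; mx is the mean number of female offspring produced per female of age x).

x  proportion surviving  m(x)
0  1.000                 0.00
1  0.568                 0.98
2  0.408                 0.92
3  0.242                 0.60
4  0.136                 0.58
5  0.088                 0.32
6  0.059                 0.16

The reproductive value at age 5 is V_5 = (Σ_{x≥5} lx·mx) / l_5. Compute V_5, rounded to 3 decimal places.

0.427

lx·mx for x ≥ 5: 0.02816, 0.00944 → sum = 0.0376
V_5 = 0.0376 / l_5 = 0.0376 / 0.088 = 0.427273… → 0.427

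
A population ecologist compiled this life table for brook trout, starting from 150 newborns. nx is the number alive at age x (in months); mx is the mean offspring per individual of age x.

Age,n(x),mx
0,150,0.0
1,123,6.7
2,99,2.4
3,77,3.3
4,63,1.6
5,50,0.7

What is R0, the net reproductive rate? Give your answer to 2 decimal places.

9.68

lx = nx/n0 = nx/150: 1, 0.82, 0.66, 0.51333…, 0.42, 0.33333…
lx·mx by age: 0, 5.494, 1.584, 1.694…, 0.672, 0.233333…
R0 = Σ lx·mx = 9.677333… → 9.68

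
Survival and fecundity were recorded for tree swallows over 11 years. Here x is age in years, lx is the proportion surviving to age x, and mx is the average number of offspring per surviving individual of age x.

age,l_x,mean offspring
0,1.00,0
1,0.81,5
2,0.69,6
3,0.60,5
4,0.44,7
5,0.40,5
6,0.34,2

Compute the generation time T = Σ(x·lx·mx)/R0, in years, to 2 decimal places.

2.82

lx·mx: 0, 4.05, 4.14, 3, 3.08, 2, 0.68 → R0 = 16.95
x·lx·mx: 0, 4.05, 8.28, 9, 12.32, 10, 4.08 → Σ = 47.73
T = 47.73 / 16.95 = 2.815929… → 2.82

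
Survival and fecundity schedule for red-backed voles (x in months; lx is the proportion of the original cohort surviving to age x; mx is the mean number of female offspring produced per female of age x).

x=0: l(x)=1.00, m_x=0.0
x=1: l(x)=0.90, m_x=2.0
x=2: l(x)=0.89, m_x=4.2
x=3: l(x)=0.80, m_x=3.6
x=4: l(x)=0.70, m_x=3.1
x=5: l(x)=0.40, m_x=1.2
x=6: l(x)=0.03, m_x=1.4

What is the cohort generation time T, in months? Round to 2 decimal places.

2.63

lx·mx: 0, 1.8, 3.738, 2.88, 2.17, 0.48, 0.042 → R0 = 11.11
x·lx·mx: 0, 1.8, 7.476, 8.64, 8.68, 2.4, 0.252 → Σ = 29.248
T = 29.248 / 11.11 = 2.632583… → 2.63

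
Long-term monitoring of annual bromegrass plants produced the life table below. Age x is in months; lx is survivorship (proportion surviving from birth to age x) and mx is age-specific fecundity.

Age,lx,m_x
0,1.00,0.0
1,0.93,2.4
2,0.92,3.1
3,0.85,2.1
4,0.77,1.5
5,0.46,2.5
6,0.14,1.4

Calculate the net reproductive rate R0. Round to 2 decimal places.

lx·mx by age: 0, 2.232, 2.852, 1.785, 1.155, 1.15, 0.196
R0 = Σ lx·mx = 9.37 → 9.37

9.37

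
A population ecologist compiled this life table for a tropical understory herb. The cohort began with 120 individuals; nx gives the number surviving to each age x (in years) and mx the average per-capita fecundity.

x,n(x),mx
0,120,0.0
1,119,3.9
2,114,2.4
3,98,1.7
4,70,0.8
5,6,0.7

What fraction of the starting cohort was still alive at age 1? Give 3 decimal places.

l_1 = n_1/n_0 = 119/120 = 0.991667… → 0.992

0.992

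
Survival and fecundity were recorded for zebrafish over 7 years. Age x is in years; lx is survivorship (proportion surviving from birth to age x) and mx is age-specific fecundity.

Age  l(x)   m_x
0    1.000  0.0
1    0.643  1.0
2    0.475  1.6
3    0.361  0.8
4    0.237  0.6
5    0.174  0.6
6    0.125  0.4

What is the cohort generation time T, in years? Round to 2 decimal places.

lx·mx: 0, 0.643, 0.76, 0.2888, 0.1422, 0.1044, 0.05 → R0 = 1.9884
x·lx·mx: 0, 0.643, 1.52, 0.8664, 0.5688, 0.522, 0.3 → Σ = 4.4202
T = 4.4202 / 1.9884 = 2.222993… → 2.22

2.22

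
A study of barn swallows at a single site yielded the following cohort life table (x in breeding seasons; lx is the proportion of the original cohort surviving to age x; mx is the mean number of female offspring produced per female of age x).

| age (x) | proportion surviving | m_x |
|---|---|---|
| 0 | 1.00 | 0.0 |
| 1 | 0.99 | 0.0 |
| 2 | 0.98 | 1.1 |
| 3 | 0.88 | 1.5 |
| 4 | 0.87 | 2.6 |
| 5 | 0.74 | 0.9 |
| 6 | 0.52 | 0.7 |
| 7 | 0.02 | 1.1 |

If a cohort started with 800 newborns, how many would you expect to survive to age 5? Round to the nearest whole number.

Expected survivors = N0 · l_5 = 800 × 0.74 = 592 → 592

592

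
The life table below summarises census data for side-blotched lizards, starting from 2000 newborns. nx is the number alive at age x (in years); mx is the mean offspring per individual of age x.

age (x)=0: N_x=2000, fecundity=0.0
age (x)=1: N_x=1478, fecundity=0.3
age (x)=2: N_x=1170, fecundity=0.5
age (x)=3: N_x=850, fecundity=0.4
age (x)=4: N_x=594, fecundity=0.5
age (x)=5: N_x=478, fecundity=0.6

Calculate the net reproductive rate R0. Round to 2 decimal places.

lx = nx/n0 = nx/2000: 1, 0.739, 0.585, 0.425, 0.297, 0.239
lx·mx by age: 0, 0.2217, 0.2925, 0.17, 0.1485, 0.1434
R0 = Σ lx·mx = 0.9761 → 0.98

0.98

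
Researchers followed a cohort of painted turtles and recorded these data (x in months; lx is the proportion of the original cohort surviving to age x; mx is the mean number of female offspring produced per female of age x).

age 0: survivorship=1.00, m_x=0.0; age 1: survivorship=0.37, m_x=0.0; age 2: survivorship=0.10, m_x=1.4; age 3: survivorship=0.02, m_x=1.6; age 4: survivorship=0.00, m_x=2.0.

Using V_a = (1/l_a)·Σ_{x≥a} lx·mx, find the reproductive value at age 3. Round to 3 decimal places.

lx·mx for x ≥ 3: 0.032, 0 → sum = 0.032
V_3 = 0.032 / l_3 = 0.032 / 0.02 = 1.6 → 1.600

1.600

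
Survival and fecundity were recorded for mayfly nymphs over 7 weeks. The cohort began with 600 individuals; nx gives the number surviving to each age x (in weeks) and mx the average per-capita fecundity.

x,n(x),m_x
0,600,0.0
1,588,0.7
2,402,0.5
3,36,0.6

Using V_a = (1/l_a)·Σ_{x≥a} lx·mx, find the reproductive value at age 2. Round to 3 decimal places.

0.554

lx = nx/n0 = nx/600: 1, 0.98, 0.67, 0.06
lx·mx for x ≥ 2: 0.335, 0.036 → sum = 0.371
V_2 = 0.371 / l_2 = 0.371 / 0.67 = 0.553731… → 0.554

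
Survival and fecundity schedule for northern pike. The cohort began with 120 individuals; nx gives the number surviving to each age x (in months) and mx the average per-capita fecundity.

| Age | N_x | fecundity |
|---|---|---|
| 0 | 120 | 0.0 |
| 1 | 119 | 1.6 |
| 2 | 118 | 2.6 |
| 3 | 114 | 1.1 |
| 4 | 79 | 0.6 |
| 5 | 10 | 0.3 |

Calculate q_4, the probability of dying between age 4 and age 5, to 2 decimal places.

lx = nx/n0 = nx/120: 1, 0.99167…, 0.98333…, 0.95, 0.65833…, 0.08333…
q_4 = (l_4 − l_5) / l_4 = (0.658333… − 0.083333…) / 0.658333…
     = 0.575… / 0.658333… = 0.873418… → 0.87

0.87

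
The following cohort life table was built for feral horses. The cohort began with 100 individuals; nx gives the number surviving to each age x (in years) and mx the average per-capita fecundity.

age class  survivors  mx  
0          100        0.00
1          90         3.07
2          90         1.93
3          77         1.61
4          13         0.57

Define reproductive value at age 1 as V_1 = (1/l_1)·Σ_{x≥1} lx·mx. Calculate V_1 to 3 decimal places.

lx = nx/n0 = nx/100: 1, 0.9, 0.9, 0.77, 0.13
lx·mx for x ≥ 1: 2.763, 1.737, 1.2397, 0.0741 → sum = 5.8138
V_1 = 5.8138 / l_1 = 5.8138 / 0.9 = 6.459778… → 6.460

6.460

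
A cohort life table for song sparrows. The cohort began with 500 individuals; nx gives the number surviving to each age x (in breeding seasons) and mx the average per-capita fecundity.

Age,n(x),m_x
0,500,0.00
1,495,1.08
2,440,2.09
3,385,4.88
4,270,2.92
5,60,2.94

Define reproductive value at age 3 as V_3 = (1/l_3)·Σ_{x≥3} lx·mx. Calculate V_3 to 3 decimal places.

lx = nx/n0 = nx/500: 1, 0.99, 0.88, 0.77, 0.54, 0.12
lx·mx for x ≥ 3: 3.7576, 1.5768, 0.3528 → sum = 5.6872
V_3 = 5.6872 / l_3 = 5.6872 / 0.77 = 7.385974… → 7.386

7.386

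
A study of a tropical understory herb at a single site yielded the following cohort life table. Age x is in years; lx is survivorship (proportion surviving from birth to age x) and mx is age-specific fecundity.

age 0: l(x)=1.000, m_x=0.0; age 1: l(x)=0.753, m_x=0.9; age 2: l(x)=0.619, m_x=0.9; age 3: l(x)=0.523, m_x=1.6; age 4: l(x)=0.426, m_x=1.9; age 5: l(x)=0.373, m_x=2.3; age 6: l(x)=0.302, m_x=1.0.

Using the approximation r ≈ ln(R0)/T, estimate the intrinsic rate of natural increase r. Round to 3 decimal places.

0.414

R0 = Σ lx·mx = 0 + 0.6777 + 0.5571 + 0.8368 + 0.8094 + 0.8579 + 0.302 = 4.0409
Σ x·lx·mx = 13.6414; T = 13.6414/4.0409 = 3.37583…
r ≈ ln(R0)/T = ln(4.0409)/3.37583… = 0.41367… → 0.414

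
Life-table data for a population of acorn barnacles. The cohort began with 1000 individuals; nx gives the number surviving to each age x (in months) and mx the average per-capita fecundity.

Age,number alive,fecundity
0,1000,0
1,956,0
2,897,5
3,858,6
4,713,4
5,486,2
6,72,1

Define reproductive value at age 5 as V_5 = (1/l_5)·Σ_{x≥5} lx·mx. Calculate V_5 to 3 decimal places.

lx = nx/n0 = nx/1000: 1, 0.956, 0.897, 0.858, 0.713, 0.486, 0.072
lx·mx for x ≥ 5: 0.972, 0.072 → sum = 1.044
V_5 = 1.044 / l_5 = 1.044 / 0.486 = 2.148148… → 2.148

2.148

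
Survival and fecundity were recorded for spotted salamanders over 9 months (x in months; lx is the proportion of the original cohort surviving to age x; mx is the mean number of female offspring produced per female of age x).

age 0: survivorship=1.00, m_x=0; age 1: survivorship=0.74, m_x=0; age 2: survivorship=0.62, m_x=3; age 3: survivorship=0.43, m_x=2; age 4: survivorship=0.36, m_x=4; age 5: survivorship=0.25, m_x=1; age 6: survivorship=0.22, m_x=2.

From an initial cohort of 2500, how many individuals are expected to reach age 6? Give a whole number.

Expected survivors = N0 · l_6 = 2500 × 0.22 = 550 → 550

550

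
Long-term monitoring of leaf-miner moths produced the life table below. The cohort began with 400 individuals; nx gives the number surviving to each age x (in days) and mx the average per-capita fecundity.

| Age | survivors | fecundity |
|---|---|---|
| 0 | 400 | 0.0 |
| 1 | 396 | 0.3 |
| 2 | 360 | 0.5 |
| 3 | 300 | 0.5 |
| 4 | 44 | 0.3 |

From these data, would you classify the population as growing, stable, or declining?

lx = nx/n0 = nx/400: 1, 0.99, 0.9, 0.75, 0.11
R0 = Σ lx·mx = 0 + 0.297 + 0.45 + 0.375 + 0.033 = 1.155
R0 > 1, so the population is growing.

growing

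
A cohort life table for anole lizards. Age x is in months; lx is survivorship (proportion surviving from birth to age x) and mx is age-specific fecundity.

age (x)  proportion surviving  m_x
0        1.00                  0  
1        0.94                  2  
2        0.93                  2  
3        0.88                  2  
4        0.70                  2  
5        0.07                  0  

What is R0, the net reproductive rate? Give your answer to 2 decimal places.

6.90

lx·mx by age: 0, 1.88, 1.86, 1.76, 1.4, 0
R0 = Σ lx·mx = 6.9 → 6.90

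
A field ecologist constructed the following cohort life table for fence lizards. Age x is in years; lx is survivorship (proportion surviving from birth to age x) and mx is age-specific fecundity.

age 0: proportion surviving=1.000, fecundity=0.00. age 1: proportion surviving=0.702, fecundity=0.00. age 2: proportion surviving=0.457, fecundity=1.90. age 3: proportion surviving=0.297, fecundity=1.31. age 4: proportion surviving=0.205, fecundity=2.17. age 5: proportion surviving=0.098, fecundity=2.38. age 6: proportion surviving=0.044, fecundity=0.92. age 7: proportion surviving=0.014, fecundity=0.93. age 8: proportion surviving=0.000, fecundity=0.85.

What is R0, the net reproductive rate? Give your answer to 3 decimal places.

1.989

lx·mx by age: 0, 0, 0.8683, 0.38907, 0.44485, 0.23324, 0.04048, 0.01302, 0
R0 = Σ lx·mx = 1.98896 → 1.989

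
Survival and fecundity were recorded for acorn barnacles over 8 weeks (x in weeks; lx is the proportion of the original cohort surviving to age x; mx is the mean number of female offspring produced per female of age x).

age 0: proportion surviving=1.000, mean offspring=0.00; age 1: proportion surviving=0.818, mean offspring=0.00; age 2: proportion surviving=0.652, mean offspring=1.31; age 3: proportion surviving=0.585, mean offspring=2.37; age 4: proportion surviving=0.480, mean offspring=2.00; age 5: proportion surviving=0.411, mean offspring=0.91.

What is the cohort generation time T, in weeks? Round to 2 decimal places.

3.24

lx·mx: 0, 0, 0.85412, 1.38645, 0.96, 0.37401 → R0 = 3.57458
x·lx·mx: 0, 0, 1.70824, 4.15935, 3.84, 1.87005 → Σ = 11.57764
T = 11.57764 / 3.57458 = 3.238881… → 3.24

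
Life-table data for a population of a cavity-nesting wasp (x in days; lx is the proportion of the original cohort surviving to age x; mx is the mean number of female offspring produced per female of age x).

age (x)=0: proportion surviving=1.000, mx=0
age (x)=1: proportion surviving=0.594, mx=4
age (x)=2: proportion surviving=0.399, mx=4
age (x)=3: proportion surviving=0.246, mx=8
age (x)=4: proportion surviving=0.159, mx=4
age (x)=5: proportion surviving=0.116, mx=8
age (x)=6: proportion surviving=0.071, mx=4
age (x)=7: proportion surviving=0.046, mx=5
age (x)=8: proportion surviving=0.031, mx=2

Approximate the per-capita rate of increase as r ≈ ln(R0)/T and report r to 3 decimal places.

0.751

R0 = Σ lx·mx = 0 + 2.376 + 1.596 + 1.968 + 0.636 + 0.928 + 0.284 + 0.23 + 0.062 = 8.08
Σ x·lx·mx = 22.466; T = 22.466/8.08 = 2.78045…
r ≈ ln(R0)/T = ln(8.08)/2.78045… = 0.75146… → 0.751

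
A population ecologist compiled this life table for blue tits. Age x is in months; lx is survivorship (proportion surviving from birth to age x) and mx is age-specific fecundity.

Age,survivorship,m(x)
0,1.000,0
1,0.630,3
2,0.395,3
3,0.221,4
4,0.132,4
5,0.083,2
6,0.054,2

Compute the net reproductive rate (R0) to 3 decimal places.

lx·mx by age: 0, 1.89, 1.185, 0.884, 0.528, 0.166, 0.108
R0 = Σ lx·mx = 4.761 → 4.761

4.761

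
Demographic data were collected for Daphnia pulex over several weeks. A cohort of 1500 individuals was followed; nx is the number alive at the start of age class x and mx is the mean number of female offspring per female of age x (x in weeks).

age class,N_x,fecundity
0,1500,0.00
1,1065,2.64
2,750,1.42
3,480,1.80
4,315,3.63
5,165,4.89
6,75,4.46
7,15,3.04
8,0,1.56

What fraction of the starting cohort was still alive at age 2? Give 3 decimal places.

l_2 = n_2/n_0 = 750/1500 = 0.5 → 0.500

0.500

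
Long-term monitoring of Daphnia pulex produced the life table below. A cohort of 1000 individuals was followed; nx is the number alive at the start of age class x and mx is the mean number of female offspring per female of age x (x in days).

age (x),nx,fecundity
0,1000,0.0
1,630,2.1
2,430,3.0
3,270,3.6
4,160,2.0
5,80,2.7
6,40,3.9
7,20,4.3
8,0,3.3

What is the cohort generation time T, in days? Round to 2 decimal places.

2.46

lx = nx/n0 = nx/1000: 1, 0.63, 0.43, 0.27, 0.16, 0.08, 0.04, 0.02, 0
lx·mx: 0, 1.323, 1.29, 0.972, 0.32, 0.216, 0.156, 0.086, 0 → R0 = 4.363
x·lx·mx: 0, 1.323, 2.58, 2.916, 1.28, 1.08, 0.936, 0.602, 0 → Σ = 10.717
T = 10.717 / 4.363 = 2.456337… → 2.46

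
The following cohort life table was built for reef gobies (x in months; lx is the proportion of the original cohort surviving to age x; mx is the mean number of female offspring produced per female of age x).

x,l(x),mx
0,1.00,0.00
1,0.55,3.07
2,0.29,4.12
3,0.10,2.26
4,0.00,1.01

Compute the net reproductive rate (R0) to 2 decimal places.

3.11

lx·mx by age: 0, 1.6885, 1.1948, 0.226, 0
R0 = Σ lx·mx = 3.1093 → 3.11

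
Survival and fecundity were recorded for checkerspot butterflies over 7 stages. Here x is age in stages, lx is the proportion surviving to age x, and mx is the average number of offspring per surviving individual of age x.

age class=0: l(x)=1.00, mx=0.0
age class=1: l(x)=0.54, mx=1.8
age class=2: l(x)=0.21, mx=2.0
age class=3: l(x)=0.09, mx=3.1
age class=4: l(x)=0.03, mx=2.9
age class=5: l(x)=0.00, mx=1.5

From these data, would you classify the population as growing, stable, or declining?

growing

R0 = Σ lx·mx = 0 + 0.972 + 0.42 + 0.279 + 0.087 + 0 = 1.758
R0 > 1, so the population is growing.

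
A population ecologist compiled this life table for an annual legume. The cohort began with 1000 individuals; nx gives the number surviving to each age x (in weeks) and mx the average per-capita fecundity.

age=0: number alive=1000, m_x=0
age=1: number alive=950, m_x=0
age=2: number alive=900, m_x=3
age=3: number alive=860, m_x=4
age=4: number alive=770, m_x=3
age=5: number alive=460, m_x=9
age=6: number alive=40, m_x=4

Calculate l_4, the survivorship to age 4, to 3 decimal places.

l_4 = n_4/n_0 = 770/1000 = 0.77 → 0.770

0.770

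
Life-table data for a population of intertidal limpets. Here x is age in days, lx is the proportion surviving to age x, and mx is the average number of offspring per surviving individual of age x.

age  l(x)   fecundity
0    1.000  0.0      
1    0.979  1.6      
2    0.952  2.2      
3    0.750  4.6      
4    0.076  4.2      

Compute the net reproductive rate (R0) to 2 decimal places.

lx·mx by age: 0, 1.5664, 2.0944, 3.45, 0.3192
R0 = Σ lx·mx = 7.43 → 7.43

7.43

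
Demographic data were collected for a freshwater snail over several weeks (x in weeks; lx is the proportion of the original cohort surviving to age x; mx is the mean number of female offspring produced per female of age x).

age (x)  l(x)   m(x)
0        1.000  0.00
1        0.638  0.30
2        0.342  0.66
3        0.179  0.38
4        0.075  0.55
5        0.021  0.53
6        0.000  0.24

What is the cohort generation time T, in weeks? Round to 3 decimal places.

1.986

lx·mx: 0, 0.1914, 0.22572, 0.06802, 0.04125, 0.01113, 0 → R0 = 0.53752
x·lx·mx: 0, 0.1914, 0.45144, 0.20406, 0.165, 0.05565, 0 → Σ = 1.06755
T = 1.06755 / 0.53752 = 1.986066… → 1.986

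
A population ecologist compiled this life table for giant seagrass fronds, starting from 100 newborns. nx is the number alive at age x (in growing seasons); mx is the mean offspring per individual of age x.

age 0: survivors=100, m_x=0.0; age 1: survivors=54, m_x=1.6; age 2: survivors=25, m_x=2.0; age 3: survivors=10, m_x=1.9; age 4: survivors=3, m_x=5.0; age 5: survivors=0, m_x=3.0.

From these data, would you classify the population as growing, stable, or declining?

lx = nx/n0 = nx/100: 1, 0.54, 0.25, 0.1, 0.03, 0
R0 = Σ lx·mx = 0 + 0.864 + 0.5 + 0.19 + 0.15 + 0 = 1.704
R0 > 1, so the population is growing.

growing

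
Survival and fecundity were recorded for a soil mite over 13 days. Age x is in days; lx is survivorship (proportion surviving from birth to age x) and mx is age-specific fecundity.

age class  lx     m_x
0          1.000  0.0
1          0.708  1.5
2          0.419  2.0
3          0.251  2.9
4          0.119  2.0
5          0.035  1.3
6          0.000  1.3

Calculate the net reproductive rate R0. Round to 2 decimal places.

2.91

lx·mx by age: 0, 1.062, 0.838, 0.7279, 0.238, 0.0455, 0
R0 = Σ lx·mx = 2.9114 → 2.91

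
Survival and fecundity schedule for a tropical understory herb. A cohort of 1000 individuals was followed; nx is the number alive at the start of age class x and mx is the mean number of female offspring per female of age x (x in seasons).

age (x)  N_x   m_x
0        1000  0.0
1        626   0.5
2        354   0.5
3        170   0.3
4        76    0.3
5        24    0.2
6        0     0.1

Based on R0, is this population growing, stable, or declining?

lx = nx/n0 = nx/1000: 1, 0.626, 0.354, 0.17, 0.076, 0.024, 0
R0 = Σ lx·mx = 0 + 0.313 + 0.177 + 0.051 + 0.0228 + 0.0048 + 0 = 0.5686
R0 < 1, so the population is declining.

declining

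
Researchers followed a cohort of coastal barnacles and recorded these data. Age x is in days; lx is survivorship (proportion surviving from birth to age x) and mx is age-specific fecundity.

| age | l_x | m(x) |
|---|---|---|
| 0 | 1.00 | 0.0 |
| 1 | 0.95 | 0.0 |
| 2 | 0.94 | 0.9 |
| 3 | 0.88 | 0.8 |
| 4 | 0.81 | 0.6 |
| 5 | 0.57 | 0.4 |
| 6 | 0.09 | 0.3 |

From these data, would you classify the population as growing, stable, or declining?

growing

R0 = Σ lx·mx = 0 + 0 + 0.846 + 0.704 + 0.486 + 0.228 + 0.027 = 2.291
R0 > 1, so the population is growing.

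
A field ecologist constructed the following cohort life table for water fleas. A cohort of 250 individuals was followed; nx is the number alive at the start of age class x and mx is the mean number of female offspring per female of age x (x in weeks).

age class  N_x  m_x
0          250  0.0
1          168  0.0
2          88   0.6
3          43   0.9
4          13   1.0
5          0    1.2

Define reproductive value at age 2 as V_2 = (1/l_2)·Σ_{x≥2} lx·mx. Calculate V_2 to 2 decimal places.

lx = nx/n0 = nx/250: 1, 0.672, 0.352, 0.172, 0.052, 0
lx·mx for x ≥ 2: 0.2112, 0.1548, 0.052, 0 → sum = 0.418
V_2 = 0.418 / l_2 = 0.418 / 0.352 = 1.1875 → 1.19

1.19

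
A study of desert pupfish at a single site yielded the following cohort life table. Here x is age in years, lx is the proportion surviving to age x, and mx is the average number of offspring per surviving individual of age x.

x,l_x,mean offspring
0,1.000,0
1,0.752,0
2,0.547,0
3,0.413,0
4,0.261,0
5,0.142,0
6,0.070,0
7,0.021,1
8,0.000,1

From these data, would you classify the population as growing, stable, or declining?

R0 = Σ lx·mx = 0 + 0 + 0 + 0 + 0 + 0 + 0 + 0.021 + 0 = 0.021
R0 < 1, so the population is declining.

declining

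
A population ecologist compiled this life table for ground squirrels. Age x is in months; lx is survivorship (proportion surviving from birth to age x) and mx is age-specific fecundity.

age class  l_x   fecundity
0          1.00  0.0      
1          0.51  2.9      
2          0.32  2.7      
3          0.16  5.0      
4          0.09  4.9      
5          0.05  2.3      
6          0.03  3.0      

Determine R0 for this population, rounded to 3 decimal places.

lx·mx by age: 0, 1.479, 0.864, 0.8, 0.441, 0.115, 0.09
R0 = Σ lx·mx = 3.789 → 3.789

3.789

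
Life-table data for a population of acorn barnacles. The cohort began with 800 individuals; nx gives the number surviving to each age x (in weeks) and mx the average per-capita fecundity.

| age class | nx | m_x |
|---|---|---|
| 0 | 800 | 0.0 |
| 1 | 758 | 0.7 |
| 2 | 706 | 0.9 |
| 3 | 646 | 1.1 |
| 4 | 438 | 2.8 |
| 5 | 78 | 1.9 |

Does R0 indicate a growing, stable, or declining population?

growing

lx = nx/n0 = nx/800: 1, 0.9475, 0.8825, 0.8075, 0.5475, 0.0975
R0 = Σ lx·mx = 0 + 0.66325 + 0.79425 + 0.88825 + 1.533 + 0.18525 = 4.064
R0 > 1, so the population is growing.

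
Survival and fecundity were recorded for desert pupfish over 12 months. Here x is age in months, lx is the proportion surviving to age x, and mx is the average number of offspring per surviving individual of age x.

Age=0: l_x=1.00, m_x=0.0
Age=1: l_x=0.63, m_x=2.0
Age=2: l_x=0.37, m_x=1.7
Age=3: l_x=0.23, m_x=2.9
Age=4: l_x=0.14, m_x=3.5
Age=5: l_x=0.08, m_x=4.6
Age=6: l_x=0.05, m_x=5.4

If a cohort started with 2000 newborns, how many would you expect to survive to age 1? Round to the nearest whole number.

1260

Expected survivors = N0 · l_1 = 2000 × 0.63 = 1260 → 1260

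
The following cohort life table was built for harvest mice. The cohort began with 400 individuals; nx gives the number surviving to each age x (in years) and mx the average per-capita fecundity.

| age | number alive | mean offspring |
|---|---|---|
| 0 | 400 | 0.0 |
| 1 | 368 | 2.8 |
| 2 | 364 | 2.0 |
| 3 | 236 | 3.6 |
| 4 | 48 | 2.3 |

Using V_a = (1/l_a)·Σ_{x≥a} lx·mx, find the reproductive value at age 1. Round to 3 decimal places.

lx = nx/n0 = nx/400: 1, 0.92, 0.91, 0.59, 0.12
lx·mx for x ≥ 1: 2.576, 1.82, 2.124, 0.276 → sum = 6.796
V_1 = 6.796 / l_1 = 6.796 / 0.92 = 7.386957… → 7.387

7.387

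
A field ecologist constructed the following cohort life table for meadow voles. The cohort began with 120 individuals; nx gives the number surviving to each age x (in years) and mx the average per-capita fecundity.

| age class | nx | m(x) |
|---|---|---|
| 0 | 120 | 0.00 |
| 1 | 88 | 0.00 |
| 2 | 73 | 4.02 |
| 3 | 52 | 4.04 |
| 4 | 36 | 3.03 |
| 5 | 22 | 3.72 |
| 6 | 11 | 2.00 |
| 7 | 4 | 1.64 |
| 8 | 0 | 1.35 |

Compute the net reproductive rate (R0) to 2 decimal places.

6.03

lx = nx/n0 = nx/120: 1, 0.73333…, 0.60833…, 0.43333…, 0.3, 0.18333…, 0.09167…, 0.03333…, 0
lx·mx by age: 0, 0, 2.4455…, 1.750667…, 0.909, 0.682…, 0.183333…, 0.054667…, 0
R0 = Σ lx·mx = 6.025167… → 6.03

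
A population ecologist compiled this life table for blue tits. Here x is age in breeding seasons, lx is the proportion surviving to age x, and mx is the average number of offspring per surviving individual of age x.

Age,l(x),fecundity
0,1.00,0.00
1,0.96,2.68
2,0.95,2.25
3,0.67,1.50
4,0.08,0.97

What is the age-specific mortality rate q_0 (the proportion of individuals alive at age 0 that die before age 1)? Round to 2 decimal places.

q_0 = (l_0 − l_1) / l_0 = (1 − 0.96) / 1
     = 0.04 / 1 = 0.04 → 0.04

0.04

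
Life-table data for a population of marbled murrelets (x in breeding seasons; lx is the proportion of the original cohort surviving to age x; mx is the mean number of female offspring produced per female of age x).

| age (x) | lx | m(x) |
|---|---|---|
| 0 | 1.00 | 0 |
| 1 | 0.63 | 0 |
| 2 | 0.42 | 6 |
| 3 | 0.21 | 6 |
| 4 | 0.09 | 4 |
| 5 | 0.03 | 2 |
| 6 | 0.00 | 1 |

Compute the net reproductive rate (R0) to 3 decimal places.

4.200

lx·mx by age: 0, 0, 2.52, 1.26, 0.36, 0.06, 0
R0 = Σ lx·mx = 4.2 → 4.200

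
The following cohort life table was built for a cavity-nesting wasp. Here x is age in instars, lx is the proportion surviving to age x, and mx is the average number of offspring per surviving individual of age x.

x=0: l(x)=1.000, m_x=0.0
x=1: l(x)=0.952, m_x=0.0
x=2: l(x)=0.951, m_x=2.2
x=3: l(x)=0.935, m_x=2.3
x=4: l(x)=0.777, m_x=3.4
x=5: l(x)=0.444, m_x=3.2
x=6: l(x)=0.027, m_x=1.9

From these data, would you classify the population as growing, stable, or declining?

R0 = Σ lx·mx = 0 + 0 + 2.0922 + 2.1505 + 2.6418 + 1.4208 + 0.0513 = 8.3566
R0 > 1, so the population is growing.

growing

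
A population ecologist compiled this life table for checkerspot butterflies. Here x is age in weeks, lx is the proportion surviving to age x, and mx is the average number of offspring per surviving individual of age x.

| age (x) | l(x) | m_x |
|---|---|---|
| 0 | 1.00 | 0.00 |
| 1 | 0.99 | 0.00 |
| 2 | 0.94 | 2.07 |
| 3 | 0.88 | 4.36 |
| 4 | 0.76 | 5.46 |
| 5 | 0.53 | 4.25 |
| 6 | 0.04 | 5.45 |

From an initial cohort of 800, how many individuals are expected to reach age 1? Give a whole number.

792

Expected survivors = N0 · l_1 = 800 × 0.99 = 792 → 792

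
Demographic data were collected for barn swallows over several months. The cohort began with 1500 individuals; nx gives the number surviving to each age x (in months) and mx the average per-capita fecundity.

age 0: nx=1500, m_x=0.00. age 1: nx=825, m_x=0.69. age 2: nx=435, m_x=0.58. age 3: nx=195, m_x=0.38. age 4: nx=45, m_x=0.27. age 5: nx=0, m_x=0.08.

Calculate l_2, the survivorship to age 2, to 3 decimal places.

0.290

l_2 = n_2/n_0 = 435/1500 = 0.29 → 0.290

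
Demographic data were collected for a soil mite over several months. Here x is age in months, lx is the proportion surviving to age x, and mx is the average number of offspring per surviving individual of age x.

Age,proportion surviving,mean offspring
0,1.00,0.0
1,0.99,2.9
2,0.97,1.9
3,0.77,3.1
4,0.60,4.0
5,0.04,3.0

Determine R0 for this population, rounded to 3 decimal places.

lx·mx by age: 0, 2.871, 1.843, 2.387, 2.4, 0.12
R0 = Σ lx·mx = 9.621 → 9.621

9.621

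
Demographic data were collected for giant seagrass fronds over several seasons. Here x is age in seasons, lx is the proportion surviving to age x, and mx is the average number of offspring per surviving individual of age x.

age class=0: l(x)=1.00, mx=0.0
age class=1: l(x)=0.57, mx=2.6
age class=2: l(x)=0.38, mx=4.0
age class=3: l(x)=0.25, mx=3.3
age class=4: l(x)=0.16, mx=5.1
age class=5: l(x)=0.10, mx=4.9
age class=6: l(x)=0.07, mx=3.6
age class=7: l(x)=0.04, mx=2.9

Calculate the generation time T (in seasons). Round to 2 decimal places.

lx·mx: 0, 1.482, 1.52, 0.825, 0.816, 0.49, 0.252, 0.116 → R0 = 5.501
x·lx·mx: 0, 1.482, 3.04, 2.475, 3.264, 2.45, 1.512, 0.812 → Σ = 15.035
T = 15.035 / 5.501 = 2.733139… → 2.73

2.73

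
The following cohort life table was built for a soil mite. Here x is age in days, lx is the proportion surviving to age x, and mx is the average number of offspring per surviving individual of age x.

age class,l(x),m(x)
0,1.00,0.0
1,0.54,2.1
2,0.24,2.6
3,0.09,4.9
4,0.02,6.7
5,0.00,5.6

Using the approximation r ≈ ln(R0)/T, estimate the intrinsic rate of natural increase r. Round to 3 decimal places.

0.466

R0 = Σ lx·mx = 0 + 1.134 + 0.624 + 0.441 + 0.134 + 0 = 2.333
Σ x·lx·mx = 4.241; T = 4.241/2.333 = 1.81783…
r ≈ ln(R0)/T = ln(2.333)/1.81783… = 0.46603… → 0.466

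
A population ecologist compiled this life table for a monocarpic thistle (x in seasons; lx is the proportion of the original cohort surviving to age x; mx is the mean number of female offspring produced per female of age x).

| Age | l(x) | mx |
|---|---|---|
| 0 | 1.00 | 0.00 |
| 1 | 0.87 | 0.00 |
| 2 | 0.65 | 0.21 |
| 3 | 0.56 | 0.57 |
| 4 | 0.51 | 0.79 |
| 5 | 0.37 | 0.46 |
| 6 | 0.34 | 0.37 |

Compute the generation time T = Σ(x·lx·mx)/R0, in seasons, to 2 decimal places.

lx·mx: 0, 0, 0.1365, 0.3192, 0.4029, 0.1702, 0.1258 → R0 = 1.1546
x·lx·mx: 0, 0, 0.273, 0.9576, 1.6116, 0.851, 0.7548 → Σ = 4.448
T = 4.448 / 1.1546 = 3.852416… → 3.85

3.85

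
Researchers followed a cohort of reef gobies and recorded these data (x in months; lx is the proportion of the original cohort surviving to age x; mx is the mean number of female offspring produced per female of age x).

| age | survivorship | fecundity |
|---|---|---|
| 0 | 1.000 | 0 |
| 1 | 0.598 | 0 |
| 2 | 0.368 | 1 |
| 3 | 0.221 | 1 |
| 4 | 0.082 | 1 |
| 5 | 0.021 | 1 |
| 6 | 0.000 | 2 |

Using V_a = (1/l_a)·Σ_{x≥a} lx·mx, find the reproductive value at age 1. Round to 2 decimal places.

1.16

lx·mx for x ≥ 1: 0, 0.368, 0.221, 0.082, 0.021, 0 → sum = 0.692
V_1 = 0.692 / l_1 = 0.692 / 0.598 = 1.157191… → 1.16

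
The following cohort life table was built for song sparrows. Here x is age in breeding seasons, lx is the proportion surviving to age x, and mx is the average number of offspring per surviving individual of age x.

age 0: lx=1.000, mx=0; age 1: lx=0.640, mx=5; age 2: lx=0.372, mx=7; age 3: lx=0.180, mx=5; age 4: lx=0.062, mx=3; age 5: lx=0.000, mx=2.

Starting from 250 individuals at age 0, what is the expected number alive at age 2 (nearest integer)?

Expected survivors = N0 · l_2 = 250 × 0.372 = 93 → 93

93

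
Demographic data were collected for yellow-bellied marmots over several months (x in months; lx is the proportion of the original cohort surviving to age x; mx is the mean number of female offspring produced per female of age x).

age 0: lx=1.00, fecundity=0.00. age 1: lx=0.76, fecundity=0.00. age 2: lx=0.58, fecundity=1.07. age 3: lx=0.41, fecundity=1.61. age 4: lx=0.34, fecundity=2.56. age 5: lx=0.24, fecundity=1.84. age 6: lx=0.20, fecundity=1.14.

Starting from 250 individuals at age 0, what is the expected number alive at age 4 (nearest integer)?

85

Expected survivors = N0 · l_4 = 250 × 0.34 = 85 → 85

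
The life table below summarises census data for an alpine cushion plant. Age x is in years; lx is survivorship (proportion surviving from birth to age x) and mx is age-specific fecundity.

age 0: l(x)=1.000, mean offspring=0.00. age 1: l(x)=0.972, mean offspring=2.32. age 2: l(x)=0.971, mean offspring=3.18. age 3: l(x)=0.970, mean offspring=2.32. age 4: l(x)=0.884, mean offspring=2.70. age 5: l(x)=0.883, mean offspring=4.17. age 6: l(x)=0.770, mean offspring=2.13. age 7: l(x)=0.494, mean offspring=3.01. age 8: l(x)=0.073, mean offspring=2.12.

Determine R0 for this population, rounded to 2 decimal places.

lx·mx by age: 0, 2.25504, 3.08778, 2.2504, 2.3868, 3.68211, 1.6401, 1.48694, 0.15476
R0 = Σ lx·mx = 16.94393 → 16.94

16.94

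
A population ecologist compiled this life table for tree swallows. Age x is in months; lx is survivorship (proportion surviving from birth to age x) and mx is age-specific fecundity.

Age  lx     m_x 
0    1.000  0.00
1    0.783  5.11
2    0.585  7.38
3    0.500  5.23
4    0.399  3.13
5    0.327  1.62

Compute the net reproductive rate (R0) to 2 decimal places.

lx·mx by age: 0, 4.00113, 4.3173, 2.615, 1.24887, 0.52974
R0 = Σ lx·mx = 12.71204 → 12.71

12.71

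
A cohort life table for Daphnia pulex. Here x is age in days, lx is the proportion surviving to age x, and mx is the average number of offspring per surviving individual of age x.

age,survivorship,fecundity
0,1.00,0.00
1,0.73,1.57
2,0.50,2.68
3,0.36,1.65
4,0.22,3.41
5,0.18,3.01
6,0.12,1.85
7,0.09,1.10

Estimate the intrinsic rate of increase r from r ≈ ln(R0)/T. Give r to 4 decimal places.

0.5438

R0 = Σ lx·mx = 0 + 1.1461 + 1.34 + 0.594 + 0.7502 + 0.5418 + 0.222 + 0.099 = 4.6931
Σ x·lx·mx = 13.3429; T = 13.3429/4.6931 = 2.84309…
r ≈ ln(R0)/T = ln(4.6931)/2.84309… = 0.543808… → 0.5438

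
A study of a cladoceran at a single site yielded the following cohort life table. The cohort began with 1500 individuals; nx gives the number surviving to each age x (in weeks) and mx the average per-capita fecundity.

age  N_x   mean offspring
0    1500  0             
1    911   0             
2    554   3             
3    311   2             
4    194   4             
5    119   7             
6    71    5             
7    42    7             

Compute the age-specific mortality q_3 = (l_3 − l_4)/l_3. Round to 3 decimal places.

0.376

lx = nx/n0 = nx/1500: 1, 0.60733…, 0.36933…, 0.20733…, 0.12933…, 0.07933…, 0.04733…, 0.028
q_3 = (l_3 − l_4) / l_3 = (0.207333… − 0.129333…) / 0.207333…
     = 0.078… / 0.207333… = 0.376206… → 0.376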